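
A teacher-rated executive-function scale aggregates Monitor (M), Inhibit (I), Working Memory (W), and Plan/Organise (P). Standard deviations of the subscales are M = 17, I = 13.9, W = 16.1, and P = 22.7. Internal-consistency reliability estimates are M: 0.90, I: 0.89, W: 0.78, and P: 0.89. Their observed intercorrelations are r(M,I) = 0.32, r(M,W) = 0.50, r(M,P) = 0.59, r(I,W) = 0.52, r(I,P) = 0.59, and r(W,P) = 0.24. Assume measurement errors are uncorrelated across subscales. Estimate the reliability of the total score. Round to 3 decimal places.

Var(M+I+W+P) = 17² + 13.9² + 16.1² + 22.7² + 2·[17·13.9·0.32 + 17·16.1·0.50 + 17·22.7·0.59 + 13.9·16.1·0.52 + 13.9·22.7·0.59 + 16.1·22.7·0.24] = 1256.71 + 1660.79 = 2917.5.
Because errors are independent across components, Cov(Tᵢ,Tⱼ) = Cov(Xᵢ,Xⱼ); the off-diagonal part of the true-score variance is the same as above.
True-score variance = [17²·0.90 + 13.9²·0.89 + 16.1²·0.78 + 22.7²·0.89] + 1660.79 = 1092.85 + 1660.79 = 2753.64.
Reliability = 2753.64 / 2917.5 = 0.944.

0.944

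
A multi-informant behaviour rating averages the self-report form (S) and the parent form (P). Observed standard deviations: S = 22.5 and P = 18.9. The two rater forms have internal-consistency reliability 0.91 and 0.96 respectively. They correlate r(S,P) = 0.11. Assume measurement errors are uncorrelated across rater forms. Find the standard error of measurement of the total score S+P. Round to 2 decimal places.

Var(total) = 863.46 + 93.555 = 957.015.
True-score variance = 803.609 + 93.555 = 897.164, so reliability = 0.9375.
Error variance = 957.015 − 897.164 = 59.8509; SEM = √59.8509 = 7.74.

7.74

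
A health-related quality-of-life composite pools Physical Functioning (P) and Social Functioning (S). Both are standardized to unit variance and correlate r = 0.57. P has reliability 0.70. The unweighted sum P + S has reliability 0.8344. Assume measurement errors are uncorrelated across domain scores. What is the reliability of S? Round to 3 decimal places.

Var(P+S) = 2 + 2·0.57 = 3.140.
True-score variance = ρ_P + ρ_S + 2·0.57, so 0.8344 = (0.70 + ρ_S + 1.14) / 3.140.
ρ_S = 0.8344·3.140 − 0.70 − 1.14 = 0.780.

0.780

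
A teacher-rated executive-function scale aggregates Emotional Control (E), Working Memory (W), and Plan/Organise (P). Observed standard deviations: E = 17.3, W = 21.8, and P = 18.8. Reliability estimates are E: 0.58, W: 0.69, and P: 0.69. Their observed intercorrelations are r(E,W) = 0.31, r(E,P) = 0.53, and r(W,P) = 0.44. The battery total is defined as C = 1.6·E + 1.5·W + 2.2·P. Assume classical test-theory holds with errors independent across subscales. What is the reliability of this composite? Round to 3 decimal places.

Var(C) = 1.6²·17.3² + 1.5²·21.8² + 2.2²·18.8² + 2·[2.4·17.3·21.8·0.31 + 3.52·17.3·18.8·0.53 + 3.3·21.8·18.8·0.44] = 3546.12 + 2964.9 = 6511.02.
With uncorrelated errors the cross-covariances are all true-score covariance, so they carry over unchanged; only the diagonal terms shrink to ρᵢσᵢ².
True-score variance = [1.6²·17.3²·0.58 + 1.5²·21.8²·0.69 + 2.2²·18.8²·0.69] + 2964.9 = 2362.54 + 2964.9 = 5327.44.
Reliability = 5327.44 / 6511.02 = 0.818.

0.818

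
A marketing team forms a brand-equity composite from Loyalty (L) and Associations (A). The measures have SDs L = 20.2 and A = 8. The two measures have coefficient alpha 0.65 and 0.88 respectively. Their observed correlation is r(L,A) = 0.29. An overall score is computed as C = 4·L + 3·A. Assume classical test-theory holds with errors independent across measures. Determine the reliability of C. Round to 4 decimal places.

Var(C) = 4²·20.2² + 3²·8² + 2·[12·20.2·8·0.29] = 7104.64 + 1124.74 = 8229.38.
Under uncorrelated errors the observed covariances equal the true-score covariances, so only the own-variance terms attenuate.
True-score variance = [4²·20.2²·0.65 + 3²·8²·0.88] + 1124.74 = 4750.5 + 1124.74 = 5875.23.
Reliability = 5875.23 / 8229.38 = 0.7139.

0.7139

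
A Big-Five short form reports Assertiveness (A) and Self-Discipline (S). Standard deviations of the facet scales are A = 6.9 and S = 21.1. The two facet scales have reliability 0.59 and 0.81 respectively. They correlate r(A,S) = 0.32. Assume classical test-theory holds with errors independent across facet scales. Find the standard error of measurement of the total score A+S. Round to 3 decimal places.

Var(total) = 492.82 + 93.1776 = 585.998.
True-score variance = 388.71 + 93.1776 = 481.888, so reliability = 0.8223.
Error variance = 585.998 − 481.888 = 104.11; SEM = √104.11 = 10.203.

10.203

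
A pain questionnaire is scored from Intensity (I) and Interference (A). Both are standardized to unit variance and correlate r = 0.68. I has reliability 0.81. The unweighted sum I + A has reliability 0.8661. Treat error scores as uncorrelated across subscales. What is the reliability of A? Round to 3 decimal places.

Var(I+A) = 2 + 2·0.68 = 3.360.
True-score variance = ρ_I + ρ_A + 2·0.68, so 0.8661 = (0.81 + ρ_A + 1.36) / 3.360.
ρ_A = 0.8661·3.360 − 0.81 − 1.36 = 0.740.

0.740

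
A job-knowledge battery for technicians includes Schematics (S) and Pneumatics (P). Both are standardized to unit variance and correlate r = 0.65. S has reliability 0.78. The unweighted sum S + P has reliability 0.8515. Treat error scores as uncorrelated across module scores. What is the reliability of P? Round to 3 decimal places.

0.730

Var(S+P) = 2 + 2·0.65 = 3.300.
True-score variance = ρ_S + ρ_P + 2·0.65, so 0.8515 = (0.78 + ρ_P + 1.30) / 3.300.
ρ_P = 0.8515·3.300 − 0.78 − 1.30 = 0.730.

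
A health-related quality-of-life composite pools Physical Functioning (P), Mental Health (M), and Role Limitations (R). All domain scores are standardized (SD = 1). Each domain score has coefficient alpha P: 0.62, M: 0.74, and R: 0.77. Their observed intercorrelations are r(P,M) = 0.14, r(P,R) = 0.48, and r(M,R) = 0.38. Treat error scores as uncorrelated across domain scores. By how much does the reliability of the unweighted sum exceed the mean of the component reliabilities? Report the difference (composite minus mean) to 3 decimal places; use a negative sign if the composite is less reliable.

Var(sum) = 3 + 2 = 5; true-score variance = 2.13 + 2 = 4.13; composite reliability = 0.8260.
Mean component reliability = 0.7100.
Difference = 0.8260 − 0.7100 = 0.116.

0.116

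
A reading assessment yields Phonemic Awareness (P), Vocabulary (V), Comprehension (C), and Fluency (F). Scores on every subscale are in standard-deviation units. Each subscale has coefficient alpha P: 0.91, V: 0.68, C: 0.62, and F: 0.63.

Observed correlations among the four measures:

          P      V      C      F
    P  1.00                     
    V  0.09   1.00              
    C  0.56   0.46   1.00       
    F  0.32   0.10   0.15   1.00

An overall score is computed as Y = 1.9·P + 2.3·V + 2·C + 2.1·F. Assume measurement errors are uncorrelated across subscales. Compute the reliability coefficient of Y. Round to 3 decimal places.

Var(Y) = 1.9² + 2.3² + 2² + 2.1² + 2·[4.37·0.09 + 3.8·0.56 + 3.99·0.32 + 4.6·0.46 + 4.83·0.10 + 4.2·0.15] = 17.31 + 14.0542 = 31.3642.
Because errors are independent across components, Cov(Tᵢ,Tⱼ) = Cov(Xᵢ,Xⱼ); the off-diagonal part of the true-score variance is the same as above.
True-score variance = [1.9²·0.91 + 2.3²·0.68 + 2²·0.62 + 2.1²·0.63] + 14.0542 = 12.1406 + 14.0542 = 26.1948.
Reliability = 26.1948 / 31.3642 = 0.835.

0.835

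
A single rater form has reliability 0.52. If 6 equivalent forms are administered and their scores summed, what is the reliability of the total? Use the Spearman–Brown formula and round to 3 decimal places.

0.867

ρ_k = kρ / (1 + (k−1)ρ) = 6·0.52 / (1 + 5·0.52) = 3.120 / 3.600 = 0.867.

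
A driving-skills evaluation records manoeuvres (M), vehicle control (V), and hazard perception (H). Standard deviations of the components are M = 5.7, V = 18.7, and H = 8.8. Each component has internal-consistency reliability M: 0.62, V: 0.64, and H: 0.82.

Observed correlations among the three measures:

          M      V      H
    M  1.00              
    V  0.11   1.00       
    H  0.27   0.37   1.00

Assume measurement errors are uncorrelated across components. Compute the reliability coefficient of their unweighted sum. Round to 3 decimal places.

Var(M+V+H) = 5.7² + 18.7² + 8.8² + 2·[5.7·18.7·0.11 + 5.7·8.8·0.27 + 18.7·8.8·0.37] = 459.62 + 172.311 = 631.931.
Under uncorrelated errors the observed covariances equal the true-score covariances, so only the own-variance terms attenuate.
True-score variance = [5.7²·0.62 + 18.7²·0.64 + 8.8²·0.82] + 172.311 = 307.446 + 172.311 = 479.757.
Reliability = 479.757 / 631.931 = 0.759.

0.759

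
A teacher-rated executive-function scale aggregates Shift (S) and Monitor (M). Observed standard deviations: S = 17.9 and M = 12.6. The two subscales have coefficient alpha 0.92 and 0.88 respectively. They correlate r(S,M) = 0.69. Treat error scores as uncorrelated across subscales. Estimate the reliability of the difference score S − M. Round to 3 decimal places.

Var(S−M) = 17.9² + 12.6² − 2·17.9·12.6·0.69 = 479.17 − 311.245 = 167.925.
With uncorrelated errors the cross-covariances are all true-score covariance, so they carry over unchanged; only the diagonal terms shrink to ρᵢσᵢ².
True-score variance = [17.9²·0.92 + 12.6²·0.88] − 311.245 = 434.486 − 311.245 = 123.241.
Reliability = 123.241 / 167.925 = 0.734.

0.734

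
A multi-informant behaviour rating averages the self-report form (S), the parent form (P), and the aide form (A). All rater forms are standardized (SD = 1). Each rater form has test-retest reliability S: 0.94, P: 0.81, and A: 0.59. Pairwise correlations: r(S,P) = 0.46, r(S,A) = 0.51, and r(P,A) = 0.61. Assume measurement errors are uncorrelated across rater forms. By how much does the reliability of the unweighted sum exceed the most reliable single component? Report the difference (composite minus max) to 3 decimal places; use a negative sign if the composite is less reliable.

-0.047

Var(sum) = 3 + 3.16 = 6.16; true-score variance = 2.34 + 3.16 = 5.5; composite reliability = 0.8929.
Max component reliability = 0.9400.
Difference = 0.8929 − 0.9400 = -0.047.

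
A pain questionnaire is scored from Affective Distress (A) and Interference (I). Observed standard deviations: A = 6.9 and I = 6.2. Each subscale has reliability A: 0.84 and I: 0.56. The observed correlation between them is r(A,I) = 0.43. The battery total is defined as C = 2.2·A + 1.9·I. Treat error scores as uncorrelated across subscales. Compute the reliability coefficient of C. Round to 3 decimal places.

Var(C) = 2.2²·6.9² + 1.9²·6.2² + 2·[4.18·6.9·6.2·0.43] = 369.201 + 153.786 = 522.986.
Because errors are independent across components, Cov(Tᵢ,Tⱼ) = Cov(Xᵢ,Xⱼ); the off-diagonal part of the true-score variance is the same as above.
True-score variance = [2.2²·6.9²·0.84 + 1.9²·6.2²·0.56] + 153.786 = 271.274 + 153.786 = 425.059.
Reliability = 425.059 / 522.986 = 0.813.

0.813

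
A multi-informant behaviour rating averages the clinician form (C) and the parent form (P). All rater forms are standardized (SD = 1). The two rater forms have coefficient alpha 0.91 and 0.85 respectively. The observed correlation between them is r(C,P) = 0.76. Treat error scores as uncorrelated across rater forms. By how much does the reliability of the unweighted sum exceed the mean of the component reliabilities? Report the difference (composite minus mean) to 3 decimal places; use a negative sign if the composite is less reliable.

Var(sum) = 2 + 1.52 = 3.52; true-score variance = 1.76 + 1.52 = 3.28; composite reliability = 0.9318.
Mean component reliability = 0.8800.
Difference = 0.9318 − 0.8800 = 0.052.

0.052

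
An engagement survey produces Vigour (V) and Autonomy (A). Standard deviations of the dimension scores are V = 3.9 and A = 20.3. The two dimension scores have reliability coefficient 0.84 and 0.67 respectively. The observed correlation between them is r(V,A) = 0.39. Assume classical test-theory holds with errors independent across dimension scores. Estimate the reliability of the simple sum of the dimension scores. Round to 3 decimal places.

0.717

Var(V+A) = 3.9² + 20.3² + 2·[3.9·20.3·0.39] = 427.3 + 61.7526 = 489.053.
Because errors are independent across components, Cov(Tᵢ,Tⱼ) = Cov(Xᵢ,Xⱼ); the off-diagonal part of the true-score variance is the same as above.
True-score variance = [3.9²·0.84 + 20.3²·0.67] + 61.7526 = 288.877 + 61.7526 = 350.629.
Reliability = 350.629 / 489.053 = 0.717.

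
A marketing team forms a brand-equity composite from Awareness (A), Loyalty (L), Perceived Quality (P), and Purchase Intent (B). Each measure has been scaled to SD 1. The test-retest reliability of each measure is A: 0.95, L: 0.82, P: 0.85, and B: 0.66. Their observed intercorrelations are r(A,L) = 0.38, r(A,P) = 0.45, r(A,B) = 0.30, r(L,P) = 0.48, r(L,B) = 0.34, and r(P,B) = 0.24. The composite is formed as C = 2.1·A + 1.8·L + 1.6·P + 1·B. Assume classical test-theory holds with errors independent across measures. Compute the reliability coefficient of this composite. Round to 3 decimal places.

Var(C) = 2.1² + 1.8² + 1.6² + 1 + 2·[3.78·0.38 + 3.36·0.45 + 2.1·0.30 + 2.88·0.48 + 1.8·0.34 + 1.6·0.24] = 11.21 + 11.9136 = 23.1236.
Because errors are independent across components, Cov(Tᵢ,Tⱼ) = Cov(Xᵢ,Xⱼ); the off-diagonal part of the true-score variance is the same as above.
True-score variance = [2.1²·0.95 + 1.8²·0.82 + 1.6²·0.85 + 0.66] + 11.9136 = 9.6823 + 11.9136 = 21.5959.
Reliability = 21.5959 / 23.1236 = 0.934.

0.934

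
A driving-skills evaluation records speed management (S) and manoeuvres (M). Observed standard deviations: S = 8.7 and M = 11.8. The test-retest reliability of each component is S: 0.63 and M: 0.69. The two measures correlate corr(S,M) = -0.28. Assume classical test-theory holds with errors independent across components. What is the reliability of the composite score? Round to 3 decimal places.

0.548

Var(S+M) = 8.7² + 11.8² + 2·[8.7·11.8·(-0.28)] = 214.93 − 57.4896 = 157.44.
With uncorrelated errors the cross-covariances are all true-score covariance, so they carry over unchanged; only the diagonal terms shrink to ρᵢσᵢ².
True-score variance = [8.7²·0.63 + 11.8²·0.69] − 57.4896 = 143.76 − 57.4896 = 86.2707.
Reliability = 86.2707 / 157.44 = 0.548.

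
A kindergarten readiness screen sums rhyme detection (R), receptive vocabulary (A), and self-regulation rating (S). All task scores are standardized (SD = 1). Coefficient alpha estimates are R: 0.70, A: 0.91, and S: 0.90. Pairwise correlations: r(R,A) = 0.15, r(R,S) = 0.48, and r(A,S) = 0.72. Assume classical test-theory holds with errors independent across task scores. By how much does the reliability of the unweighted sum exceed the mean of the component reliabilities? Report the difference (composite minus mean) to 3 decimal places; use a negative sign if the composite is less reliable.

0.077

Var(sum) = 3 + 2.7 = 5.7; true-score variance = 2.51 + 2.7 = 5.21; composite reliability = 0.9140.
Mean component reliability = 0.8367.
Difference = 0.9140 − 0.8367 = 0.077.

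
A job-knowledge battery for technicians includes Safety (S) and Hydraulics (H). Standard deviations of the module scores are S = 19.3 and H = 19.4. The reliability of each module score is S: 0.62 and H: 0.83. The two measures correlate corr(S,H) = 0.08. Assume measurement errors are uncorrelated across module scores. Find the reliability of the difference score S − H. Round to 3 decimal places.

0.702

Var(S−H) = 19.3² + 19.4² − 2·19.3·19.4·0.08 = 748.85 − 59.9072 = 688.943.
Because errors are independent across components, Cov(Tᵢ,Tⱼ) = Cov(Xᵢ,Xⱼ); the off-diagonal part of the true-score variance is the same as above.
True-score variance = [19.3²·0.62 + 19.4²·0.83] − 59.9072 = 543.323 − 59.9072 = 483.415.
Reliability = 483.415 / 688.943 = 0.702.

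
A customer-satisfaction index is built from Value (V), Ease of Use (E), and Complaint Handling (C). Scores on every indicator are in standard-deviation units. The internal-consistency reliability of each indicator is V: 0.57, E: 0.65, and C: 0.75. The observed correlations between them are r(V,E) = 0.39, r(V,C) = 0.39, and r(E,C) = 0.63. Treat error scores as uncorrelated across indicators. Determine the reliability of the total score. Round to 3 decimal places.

Var(V+E+C) = 3 + 2·[0.39 + 0.39 + 0.63] = 3 + 2.82 = 5.82.
With uncorrelated errors the cross-covariances are all true-score covariance, so they carry over unchanged; only the diagonal terms shrink to ρᵢσᵢ².
True-score variance = [0.57 + 0.65 + 0.75] + 2.82 = 1.97 + 2.82 = 4.79.
Reliability = 4.79 / 5.82 = 0.823.

0.823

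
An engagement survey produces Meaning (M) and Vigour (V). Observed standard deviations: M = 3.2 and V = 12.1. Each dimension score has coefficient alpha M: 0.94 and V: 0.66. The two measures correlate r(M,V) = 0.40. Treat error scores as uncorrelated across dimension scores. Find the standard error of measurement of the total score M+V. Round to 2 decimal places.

Var(total) = 156.65 + 30.976 = 187.626.
True-score variance = 106.256 + 30.976 = 137.232, so reliability = 0.7314.
Error variance = 187.626 − 137.232 = 50.3938; SEM = √50.3938 = 7.10.

7.10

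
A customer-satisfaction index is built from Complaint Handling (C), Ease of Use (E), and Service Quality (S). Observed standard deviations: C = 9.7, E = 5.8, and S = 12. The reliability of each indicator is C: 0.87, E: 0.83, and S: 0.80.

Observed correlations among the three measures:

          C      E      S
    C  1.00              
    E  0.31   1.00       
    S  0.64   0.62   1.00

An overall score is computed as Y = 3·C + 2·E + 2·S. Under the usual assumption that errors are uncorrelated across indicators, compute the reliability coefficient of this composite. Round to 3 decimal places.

0.917

Var(Y) = 3²·9.7² + 2²·5.8² + 2²·12² + 2·[6·9.7·5.8·0.31 + 6·9.7·12·0.64 + 4·5.8·12·0.62] = 1557.37 + 1448.46 = 3005.83.
Under uncorrelated errors the observed covariances equal the true-score covariances, so only the own-variance terms attenuate.
True-score variance = [3²·9.7²·0.87 + 2²·5.8²·0.83 + 2²·12²·0.80] + 1448.46 = 1309.21 + 1448.46 = 2757.66.
Reliability = 2757.66 / 3005.83 = 0.917.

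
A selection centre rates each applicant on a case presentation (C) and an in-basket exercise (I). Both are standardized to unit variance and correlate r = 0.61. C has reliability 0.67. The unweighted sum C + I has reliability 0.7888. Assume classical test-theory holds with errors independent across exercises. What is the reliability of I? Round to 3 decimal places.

0.650

Var(C+I) = 2 + 2·0.61 = 3.220.
True-score variance = ρ_C + ρ_I + 2·0.61, so 0.7888 = (0.67 + ρ_I + 1.22) / 3.220.
ρ_I = 0.7888·3.220 − 0.67 − 1.22 = 0.650.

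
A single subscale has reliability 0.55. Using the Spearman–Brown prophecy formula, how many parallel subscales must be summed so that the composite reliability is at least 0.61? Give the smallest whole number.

2

k ≥ ρ*(1−ρ₁)/(ρ₁(1−ρ*)) = 0.61·0.45 / (0.55·0.39) = 1.280.
Smallest integer k = 2.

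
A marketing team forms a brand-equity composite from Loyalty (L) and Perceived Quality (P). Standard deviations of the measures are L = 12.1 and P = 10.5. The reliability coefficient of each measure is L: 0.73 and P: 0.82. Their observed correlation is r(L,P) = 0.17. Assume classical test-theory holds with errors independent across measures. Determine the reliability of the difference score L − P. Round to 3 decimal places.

0.722

Var(L−P) = 12.1² + 10.5² − 2·12.1·10.5·0.17 = 256.66 − 43.197 = 213.463.
Because errors are independent across components, Cov(Tᵢ,Tⱼ) = Cov(Xᵢ,Xⱼ); the off-diagonal part of the true-score variance is the same as above.
True-score variance = [12.1²·0.73 + 10.5²·0.82] − 43.197 = 197.284 − 43.197 = 154.087.
Reliability = 154.087 / 213.463 = 0.722.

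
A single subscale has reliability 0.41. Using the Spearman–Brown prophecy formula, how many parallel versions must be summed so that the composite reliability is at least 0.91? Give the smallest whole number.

15

k ≥ ρ*(1−ρ₁)/(ρ₁(1−ρ*)) = 0.91·0.59 / (0.41·0.09) = 14.550.
Smallest integer k = 15.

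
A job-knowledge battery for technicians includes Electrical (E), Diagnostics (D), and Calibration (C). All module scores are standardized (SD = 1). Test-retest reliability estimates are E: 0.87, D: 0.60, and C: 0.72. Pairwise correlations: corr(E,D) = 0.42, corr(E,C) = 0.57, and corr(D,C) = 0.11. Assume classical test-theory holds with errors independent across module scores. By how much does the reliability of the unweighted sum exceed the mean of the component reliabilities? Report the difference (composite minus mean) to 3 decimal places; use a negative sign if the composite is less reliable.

0.114

Var(sum) = 3 + 2.2 = 5.2; true-score variance = 2.19 + 2.2 = 4.39; composite reliability = 0.8442.
Mean component reliability = 0.7300.
Difference = 0.8442 − 0.7300 = 0.114.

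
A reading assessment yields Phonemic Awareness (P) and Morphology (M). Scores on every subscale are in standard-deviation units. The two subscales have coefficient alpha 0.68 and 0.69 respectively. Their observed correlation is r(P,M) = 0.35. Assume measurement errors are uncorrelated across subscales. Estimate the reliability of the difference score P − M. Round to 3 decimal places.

0.515

Var(P−M) = 1 + 1 − 2·0.35 = 2 − 0.7 = 1.3.
With uncorrelated errors the cross-covariances are all true-score covariance, so they carry over unchanged; only the diagonal terms shrink to ρᵢσᵢ².
True-score variance = [0.68 + 0.69] − 0.7 = 1.37 − 0.7 = 0.67.
Reliability = 0.67 / 1.3 = 0.515.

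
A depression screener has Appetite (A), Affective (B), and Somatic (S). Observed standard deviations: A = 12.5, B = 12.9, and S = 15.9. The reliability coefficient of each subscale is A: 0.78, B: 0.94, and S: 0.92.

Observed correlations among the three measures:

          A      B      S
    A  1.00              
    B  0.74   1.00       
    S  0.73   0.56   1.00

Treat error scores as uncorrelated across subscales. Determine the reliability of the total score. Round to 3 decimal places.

0.952

Var(A+B+S) = 12.5² + 12.9² + 15.9² + 2·[12.5·12.9·0.74 + 12.5·15.9·0.73 + 12.9·15.9·0.56] = 575.47 + 758.548 = 1334.02.
Because errors are independent across components, Cov(Tᵢ,Tⱼ) = Cov(Xᵢ,Xⱼ); the off-diagonal part of the true-score variance is the same as above.
True-score variance = [12.5²·0.78 + 12.9²·0.94 + 15.9²·0.92] + 758.548 = 510.886 + 758.548 = 1269.43.
Reliability = 1269.43 / 1334.02 = 0.952.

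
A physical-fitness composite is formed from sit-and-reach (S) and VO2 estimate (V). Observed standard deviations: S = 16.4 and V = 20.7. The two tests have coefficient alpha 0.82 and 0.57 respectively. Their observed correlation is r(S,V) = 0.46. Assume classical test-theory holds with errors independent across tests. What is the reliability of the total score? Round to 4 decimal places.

0.7696

Var(S+V) = 16.4² + 20.7² + 2·[16.4·20.7·0.46] = 697.45 + 312.322 = 1009.77.
With uncorrelated errors the cross-covariances are all true-score covariance, so they carry over unchanged; only the diagonal terms shrink to ρᵢσᵢ².
True-score variance = [16.4²·0.82 + 20.7²·0.57] + 312.322 = 464.786 + 312.322 = 777.108.
Reliability = 777.108 / 1009.77 = 0.7696.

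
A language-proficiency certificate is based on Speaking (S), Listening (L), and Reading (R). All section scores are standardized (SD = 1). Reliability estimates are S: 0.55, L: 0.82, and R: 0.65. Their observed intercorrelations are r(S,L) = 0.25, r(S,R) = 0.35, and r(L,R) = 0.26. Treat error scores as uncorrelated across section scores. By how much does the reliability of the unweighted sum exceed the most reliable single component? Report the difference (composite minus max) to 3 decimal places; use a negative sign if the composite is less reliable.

Var(sum) = 3 + 1.72 = 4.72; true-score variance = 2.02 + 1.72 = 3.74; composite reliability = 0.7924.
Max component reliability = 0.8200.
Difference = 0.7924 − 0.8200 = -0.028.

-0.028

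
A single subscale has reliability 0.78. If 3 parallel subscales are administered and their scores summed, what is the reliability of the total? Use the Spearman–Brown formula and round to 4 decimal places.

0.9141

ρ_k = kρ / (1 + (k−1)ρ) = 3·0.78 / (1 + 2·0.78) = 2.340 / 2.560 = 0.9141.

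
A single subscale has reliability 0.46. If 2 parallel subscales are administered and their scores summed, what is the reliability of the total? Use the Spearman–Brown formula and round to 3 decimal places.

ρ_k = kρ / (1 + (k−1)ρ) = 2·0.46 / (1 + 1·0.46) = 0.920 / 1.460 = 0.630.

0.630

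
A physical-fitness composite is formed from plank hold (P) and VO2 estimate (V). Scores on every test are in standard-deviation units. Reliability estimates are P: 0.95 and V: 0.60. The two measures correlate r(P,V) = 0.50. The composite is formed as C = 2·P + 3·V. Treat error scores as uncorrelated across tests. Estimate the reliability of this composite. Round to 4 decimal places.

0.8000

Var(C) = 2² + 3² + 2·[6·0.50] = 13 + 6 = 19.
Under uncorrelated errors the observed covariances equal the true-score covariances, so only the own-variance terms attenuate.
True-score variance = [2²·0.95 + 3²·0.60] + 6 = 9.2 + 6 = 15.2.
Reliability = 15.2 / 19 = 0.8000.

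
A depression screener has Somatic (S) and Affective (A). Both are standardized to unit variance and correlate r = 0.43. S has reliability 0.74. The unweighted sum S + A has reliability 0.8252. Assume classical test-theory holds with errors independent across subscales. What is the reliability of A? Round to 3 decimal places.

0.760

Var(S+A) = 2 + 2·0.43 = 2.860.
True-score variance = ρ_S + ρ_A + 2·0.43, so 0.8252 = (0.74 + ρ_A + 0.86) / 2.860.
ρ_A = 0.8252·2.860 − 0.74 − 0.86 = 0.760.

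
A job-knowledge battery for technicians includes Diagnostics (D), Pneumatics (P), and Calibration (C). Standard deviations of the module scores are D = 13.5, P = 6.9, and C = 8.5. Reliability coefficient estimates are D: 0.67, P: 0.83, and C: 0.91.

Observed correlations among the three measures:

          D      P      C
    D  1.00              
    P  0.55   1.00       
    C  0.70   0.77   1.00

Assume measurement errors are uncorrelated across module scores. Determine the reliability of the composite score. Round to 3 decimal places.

0.886

Var(D+P+C) = 13.5² + 6.9² + 8.5² + 2·[13.5·6.9·0.55 + 13.5·8.5·0.70 + 6.9·8.5·0.77] = 302.11 + 353.436 = 655.546.
Because errors are independent across components, Cov(Tᵢ,Tⱼ) = Cov(Xᵢ,Xⱼ); the off-diagonal part of the true-score variance is the same as above.
True-score variance = [13.5²·0.67 + 6.9²·0.83 + 8.5²·0.91] + 353.436 = 227.371 + 353.436 = 580.807.
Reliability = 580.807 / 655.546 = 0.886.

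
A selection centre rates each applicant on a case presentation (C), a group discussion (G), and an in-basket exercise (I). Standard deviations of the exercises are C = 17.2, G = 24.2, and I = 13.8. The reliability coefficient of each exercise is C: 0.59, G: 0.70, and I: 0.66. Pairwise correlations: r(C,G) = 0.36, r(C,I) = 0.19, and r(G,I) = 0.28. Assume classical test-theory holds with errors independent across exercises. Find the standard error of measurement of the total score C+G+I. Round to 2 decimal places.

19.02

Var(total) = 1071.92 + 576.907 = 1648.83.
True-score variance = 710.184 + 576.907 = 1287.09, so reliability = 0.7806.
Error variance = 1648.83 − 1287.09 = 361.736; SEM = √361.736 = 19.02.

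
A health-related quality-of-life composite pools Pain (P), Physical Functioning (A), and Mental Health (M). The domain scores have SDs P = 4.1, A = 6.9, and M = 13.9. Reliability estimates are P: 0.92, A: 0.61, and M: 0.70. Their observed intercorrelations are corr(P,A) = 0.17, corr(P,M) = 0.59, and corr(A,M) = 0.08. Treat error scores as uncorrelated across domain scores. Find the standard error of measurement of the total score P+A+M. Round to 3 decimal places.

8.825

Var(total) = 257.63 + 92.2124 = 349.842.
True-score variance = 179.754 + 92.2124 = 271.967, so reliability = 0.7774.
Error variance = 349.842 − 271.967 = 77.8757; SEM = √77.8757 = 8.825.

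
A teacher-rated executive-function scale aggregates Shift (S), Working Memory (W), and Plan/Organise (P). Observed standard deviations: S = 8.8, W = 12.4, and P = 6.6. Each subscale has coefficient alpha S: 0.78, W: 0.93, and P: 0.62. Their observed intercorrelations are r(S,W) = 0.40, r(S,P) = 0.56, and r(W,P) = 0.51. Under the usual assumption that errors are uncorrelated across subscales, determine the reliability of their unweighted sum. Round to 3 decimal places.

0.913

Var(S+W+P) = 8.8² + 12.4² + 6.6² + 2·[8.8·12.4·0.40 + 8.8·6.6·0.56 + 12.4·6.6·0.51] = 274.76 + 235.822 = 510.582.
With uncorrelated errors the cross-covariances are all true-score covariance, so they carry over unchanged; only the diagonal terms shrink to ρᵢσᵢ².
True-score variance = [8.8²·0.78 + 12.4²·0.93 + 6.6²·0.62] + 235.822 = 230.407 + 235.822 = 466.23.
Reliability = 466.23 / 510.582 = 0.913.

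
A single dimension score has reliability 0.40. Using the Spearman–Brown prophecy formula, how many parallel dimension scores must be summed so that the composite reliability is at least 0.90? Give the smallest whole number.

14

k ≥ ρ*(1−ρ₁)/(ρ₁(1−ρ*)) = 0.90·0.60 / (0.40·0.10) = 13.500.
Smallest integer k = 14.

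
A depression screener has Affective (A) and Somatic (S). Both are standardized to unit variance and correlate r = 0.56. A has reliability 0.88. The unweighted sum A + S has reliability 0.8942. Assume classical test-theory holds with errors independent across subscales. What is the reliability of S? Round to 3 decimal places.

Var(A+S) = 2 + 2·0.56 = 3.120.
True-score variance = ρ_A + ρ_S + 2·0.56, so 0.8942 = (0.88 + ρ_S + 1.12) / 3.120.
ρ_S = 0.8942·3.120 − 0.88 − 1.12 = 0.790.

0.790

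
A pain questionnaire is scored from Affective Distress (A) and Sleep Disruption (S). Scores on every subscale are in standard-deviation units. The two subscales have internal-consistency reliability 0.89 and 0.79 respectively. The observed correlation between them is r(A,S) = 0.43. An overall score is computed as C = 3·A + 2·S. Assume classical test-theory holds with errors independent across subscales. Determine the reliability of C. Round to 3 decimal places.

0.899

Var(C) = 3² + 2² + 2·[6·0.43] = 13 + 5.16 = 18.16.
With uncorrelated errors the cross-covariances are all true-score covariance, so they carry over unchanged; only the diagonal terms shrink to ρᵢσᵢ².
True-score variance = [3²·0.89 + 2²·0.79] + 5.16 = 11.17 + 5.16 = 16.33.
Reliability = 16.33 / 18.16 = 0.899.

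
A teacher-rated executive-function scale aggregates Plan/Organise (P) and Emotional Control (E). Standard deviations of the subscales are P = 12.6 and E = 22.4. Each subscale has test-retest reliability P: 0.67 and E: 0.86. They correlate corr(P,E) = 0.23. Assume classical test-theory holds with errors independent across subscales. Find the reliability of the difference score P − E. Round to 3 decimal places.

0.769

Var(P−E) = 12.6² + 22.4² − 2·12.6·22.4·0.23 = 660.52 − 129.83 = 530.69.
With uncorrelated errors the cross-covariances are all true-score covariance, so they carry over unchanged; only the diagonal terms shrink to ρᵢσᵢ².
True-score variance = [12.6²·0.67 + 22.4²·0.86] − 129.83 = 537.883 − 129.83 = 408.052.
Reliability = 408.052 / 530.69 = 0.769.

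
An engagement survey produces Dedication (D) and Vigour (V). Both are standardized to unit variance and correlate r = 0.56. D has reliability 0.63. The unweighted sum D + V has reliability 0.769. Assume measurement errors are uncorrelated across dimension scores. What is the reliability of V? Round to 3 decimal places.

Var(D+V) = 2 + 2·0.56 = 3.120.
True-score variance = ρ_D + ρ_V + 2·0.56, so 0.769 = (0.63 + ρ_V + 1.12) / 3.120.
ρ_V = 0.769·3.120 − 0.63 − 1.12 = 0.649.

0.649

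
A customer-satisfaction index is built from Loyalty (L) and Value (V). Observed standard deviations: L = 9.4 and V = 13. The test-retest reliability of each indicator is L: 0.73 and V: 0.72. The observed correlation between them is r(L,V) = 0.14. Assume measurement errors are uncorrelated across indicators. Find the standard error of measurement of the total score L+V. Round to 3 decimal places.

8.437

Var(total) = 257.36 + 34.216 = 291.576.
True-score variance = 186.183 + 34.216 = 220.399, so reliability = 0.7559.
Error variance = 291.576 − 220.399 = 71.1772; SEM = √71.1772 = 8.437.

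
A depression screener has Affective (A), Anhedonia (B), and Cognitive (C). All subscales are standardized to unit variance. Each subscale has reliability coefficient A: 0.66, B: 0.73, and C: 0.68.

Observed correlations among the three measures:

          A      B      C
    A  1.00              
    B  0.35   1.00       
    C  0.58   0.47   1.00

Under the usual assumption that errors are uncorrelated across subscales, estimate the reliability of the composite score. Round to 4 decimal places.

Var(A+B+C) = 3 + 2·[0.35 + 0.58 + 0.47] = 3 + 2.8 = 5.8.
Because errors are independent across components, Cov(Tᵢ,Tⱼ) = Cov(Xᵢ,Xⱼ); the off-diagonal part of the true-score variance is the same as above.
True-score variance = [0.66 + 0.73 + 0.68] + 2.8 = 2.07 + 2.8 = 4.87.
Reliability = 4.87 / 5.8 = 0.8397.

0.8397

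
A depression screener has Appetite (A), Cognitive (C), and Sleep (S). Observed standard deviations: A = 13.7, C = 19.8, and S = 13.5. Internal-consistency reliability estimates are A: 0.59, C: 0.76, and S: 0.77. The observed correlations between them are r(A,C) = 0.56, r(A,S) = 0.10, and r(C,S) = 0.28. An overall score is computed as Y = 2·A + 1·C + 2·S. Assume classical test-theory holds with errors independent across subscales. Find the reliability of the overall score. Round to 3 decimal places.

0.805

Var(Y) = 2²·13.7² + 19.8² + 2²·13.5² + 2·[2·13.7·19.8·0.56 + 4·13.7·13.5·0.10 + 2·19.8·13.5·0.28] = 1871.8 + 1054.96 = 2926.76.
Under uncorrelated errors the observed covariances equal the true-score covariances, so only the own-variance terms attenuate.
True-score variance = [2²·13.7²·0.59 + 19.8²·0.76 + 2²·13.5²·0.77] + 1054.96 = 1302.23 + 1054.96 = 2357.19.
Reliability = 2357.19 / 2926.76 = 0.805.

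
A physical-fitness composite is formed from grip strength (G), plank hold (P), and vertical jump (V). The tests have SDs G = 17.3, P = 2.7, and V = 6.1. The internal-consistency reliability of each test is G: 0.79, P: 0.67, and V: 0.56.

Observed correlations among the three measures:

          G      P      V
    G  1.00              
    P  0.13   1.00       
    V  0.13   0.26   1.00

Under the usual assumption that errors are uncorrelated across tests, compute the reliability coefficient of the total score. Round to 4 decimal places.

0.7917

Var(G+P+V) = 17.3² + 2.7² + 6.1² + 2·[17.3·2.7·0.13 + 17.3·6.1·0.13 + 2.7·6.1·0.26] = 343.79 + 48.1468 = 391.937.
Under uncorrelated errors the observed covariances equal the true-score covariances, so only the own-variance terms attenuate.
True-score variance = [17.3²·0.79 + 2.7²·0.67 + 6.1²·0.56] + 48.1468 = 262.161 + 48.1468 = 310.308.
Reliability = 310.308 / 391.937 = 0.7917.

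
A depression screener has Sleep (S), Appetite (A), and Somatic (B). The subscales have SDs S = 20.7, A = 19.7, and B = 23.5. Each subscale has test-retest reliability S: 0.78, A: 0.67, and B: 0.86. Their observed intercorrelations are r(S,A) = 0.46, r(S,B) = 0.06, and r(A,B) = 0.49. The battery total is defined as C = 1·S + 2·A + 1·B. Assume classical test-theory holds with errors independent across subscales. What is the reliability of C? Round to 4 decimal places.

0.8391

Var(C) = 20.7² + 2²·19.7² + 23.5² + 2·[2·20.7·19.7·0.46 + 20.7·23.5·0.06 + 2·19.7·23.5·0.49] = 2533.1 + 1716.09 = 4249.19.
With uncorrelated errors the cross-covariances are all true-score covariance, so they carry over unchanged; only the diagonal terms shrink to ρᵢσᵢ².
True-score variance = [20.7²·0.78 + 2²·19.7²·0.67 + 23.5²·0.86] + 1716.09 = 1849.24 + 1716.09 = 3565.33.
Reliability = 3565.33 / 4249.19 = 0.8391.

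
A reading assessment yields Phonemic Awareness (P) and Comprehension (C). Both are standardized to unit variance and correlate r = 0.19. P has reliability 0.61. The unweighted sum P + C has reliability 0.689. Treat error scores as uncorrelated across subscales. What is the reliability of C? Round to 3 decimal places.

0.650

Var(P+C) = 2 + 2·0.19 = 2.380.
True-score variance = ρ_P + ρ_C + 2·0.19, so 0.689 = (0.61 + ρ_C + 0.38) / 2.380.
ρ_C = 0.689·2.380 − 0.61 − 0.38 = 0.650.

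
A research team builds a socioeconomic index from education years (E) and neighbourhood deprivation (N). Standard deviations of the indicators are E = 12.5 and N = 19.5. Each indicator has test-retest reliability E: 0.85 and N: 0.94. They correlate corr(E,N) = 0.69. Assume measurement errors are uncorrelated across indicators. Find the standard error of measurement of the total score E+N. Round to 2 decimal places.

Var(total) = 536.5 + 336.375 = 872.875.
True-score variance = 490.248 + 336.375 = 826.622, so reliability = 0.9470.
Error variance = 872.875 − 826.622 = 46.2525; SEM = √46.2525 = 6.80.

6.80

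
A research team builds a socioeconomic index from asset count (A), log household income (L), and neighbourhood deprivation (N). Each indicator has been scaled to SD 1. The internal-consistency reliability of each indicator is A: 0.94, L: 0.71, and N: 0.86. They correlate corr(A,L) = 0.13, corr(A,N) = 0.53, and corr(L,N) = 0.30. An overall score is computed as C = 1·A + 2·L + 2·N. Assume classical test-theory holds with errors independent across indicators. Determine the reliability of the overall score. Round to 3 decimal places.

Var(C) = 1 + 2² + 2² + 2·[2·0.13 + 2·0.53 + 4·0.30] = 9 + 5.04 = 14.04.
With uncorrelated errors the cross-covariances are all true-score covariance, so they carry over unchanged; only the diagonal terms shrink to ρᵢσᵢ².
True-score variance = [0.94 + 2²·0.71 + 2²·0.86] + 5.04 = 7.22 + 5.04 = 12.26.
Reliability = 12.26 / 14.04 = 0.873.

0.873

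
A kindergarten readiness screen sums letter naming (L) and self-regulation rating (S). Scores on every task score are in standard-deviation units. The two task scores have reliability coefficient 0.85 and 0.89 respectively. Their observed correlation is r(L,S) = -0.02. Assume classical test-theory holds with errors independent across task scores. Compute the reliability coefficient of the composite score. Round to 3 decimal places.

Var(L+S) = 2 + 2·[(-0.02)] = 2 − 0.04 = 1.96.
With uncorrelated errors the cross-covariances are all true-score covariance, so they carry over unchanged; only the diagonal terms shrink to ρᵢσᵢ².
True-score variance = [0.85 + 0.89] − 0.04 = 1.74 − 0.04 = 1.7.
Reliability = 1.7 / 1.96 = 0.867.

0.867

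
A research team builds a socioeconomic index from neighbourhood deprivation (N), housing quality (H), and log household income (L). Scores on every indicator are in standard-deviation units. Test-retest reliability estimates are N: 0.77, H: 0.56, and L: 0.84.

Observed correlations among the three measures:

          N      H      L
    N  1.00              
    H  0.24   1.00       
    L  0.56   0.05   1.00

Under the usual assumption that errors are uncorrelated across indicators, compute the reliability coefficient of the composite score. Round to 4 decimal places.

Var(N+H+L) = 3 + 2·[0.24 + 0.56 + 0.05] = 3 + 1.7 = 4.7.
With uncorrelated errors the cross-covariances are all true-score covariance, so they carry over unchanged; only the diagonal terms shrink to ρᵢσᵢ².
True-score variance = [0.77 + 0.56 + 0.84] + 1.7 = 2.17 + 1.7 = 3.87.
Reliability = 3.87 / 4.7 = 0.8234.

0.8234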